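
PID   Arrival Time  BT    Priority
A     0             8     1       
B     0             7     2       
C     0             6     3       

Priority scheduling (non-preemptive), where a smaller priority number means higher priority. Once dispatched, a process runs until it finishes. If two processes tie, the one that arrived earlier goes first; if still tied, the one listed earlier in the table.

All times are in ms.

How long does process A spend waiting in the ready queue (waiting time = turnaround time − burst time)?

0

Schedule: | A 0-8 | B 8-15 | C 15-21 |
Completion: A=8  B=15  C=21
Turnaround (C−A): A=8  B=15  C=21
Waiting(A) = turnaround − burst = 8 − 8 = 0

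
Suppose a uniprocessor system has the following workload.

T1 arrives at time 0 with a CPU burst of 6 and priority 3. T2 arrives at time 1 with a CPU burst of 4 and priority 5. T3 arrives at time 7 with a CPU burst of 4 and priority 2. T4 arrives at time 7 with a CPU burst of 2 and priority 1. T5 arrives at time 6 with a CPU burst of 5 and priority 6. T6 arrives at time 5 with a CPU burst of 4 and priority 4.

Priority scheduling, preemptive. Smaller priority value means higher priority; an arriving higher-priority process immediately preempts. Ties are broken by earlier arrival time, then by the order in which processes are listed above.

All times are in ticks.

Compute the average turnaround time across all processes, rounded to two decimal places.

Timeline: | T1 0-6 | T6 6-7 | T4 7-9 | T3 9-13 | T6 13-16 | T2 16-20 | T5 20-25 |
Completion: T1=6  T2=20  T3=13  T4=9  T5=25  T6=16
Turnaround times: T1=6, T2=19, T3=6, T4=2, T5=19, T6=11
Average turnaround = (6+19+6+2+19+11) / 6 = 63/6 = 10.50

10.50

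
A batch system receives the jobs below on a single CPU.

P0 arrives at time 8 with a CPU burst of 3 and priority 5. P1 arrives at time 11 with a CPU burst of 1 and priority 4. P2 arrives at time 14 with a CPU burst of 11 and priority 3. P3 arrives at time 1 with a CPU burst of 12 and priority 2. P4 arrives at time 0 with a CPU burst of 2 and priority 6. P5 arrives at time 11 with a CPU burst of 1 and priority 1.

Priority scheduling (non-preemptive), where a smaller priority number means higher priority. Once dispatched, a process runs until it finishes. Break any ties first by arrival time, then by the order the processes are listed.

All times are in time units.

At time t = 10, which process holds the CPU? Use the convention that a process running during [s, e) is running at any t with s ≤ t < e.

Gantt: | P4 0-2 | P3 2-14 | P5 14-15 | P2 15-26 | P1 26-27 | P0 27-30 |
Completion: P0=30  P1=27  P2=26  P3=14  P4=2  P5=15
Turnaround (C−A): P0=22  P1=16  P2=12  P3=13  P4=2  P5=4

P3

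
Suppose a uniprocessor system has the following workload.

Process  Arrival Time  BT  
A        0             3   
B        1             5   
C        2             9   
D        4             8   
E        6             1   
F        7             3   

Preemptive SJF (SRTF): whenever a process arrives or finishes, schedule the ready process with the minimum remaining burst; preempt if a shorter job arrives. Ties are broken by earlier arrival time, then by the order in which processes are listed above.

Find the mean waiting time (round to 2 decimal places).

Timeline: | A 0-3 | B 3-6 | E 6-7 | B 7-9 | F 9-12 | D 12-20 | C 20-29 |
Completion: A=3  B=9  C=29  D=20  E=7  F=12
Turnaround (C−A): A=3  B=8  C=27  D=16  E=1  F=5
Waiting times: A=0, B=3, C=18, D=8, E=0, F=2
Average waiting = (0+3+18+8+0+2) / 6 = 31/6 = 5.17

5.17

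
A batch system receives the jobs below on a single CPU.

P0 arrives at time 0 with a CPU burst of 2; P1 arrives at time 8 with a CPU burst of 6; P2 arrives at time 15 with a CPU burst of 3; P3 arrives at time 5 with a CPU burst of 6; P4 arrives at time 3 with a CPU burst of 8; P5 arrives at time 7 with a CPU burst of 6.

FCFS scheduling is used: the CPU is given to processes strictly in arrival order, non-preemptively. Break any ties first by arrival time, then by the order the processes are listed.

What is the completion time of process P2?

Timeline: | P0 0-2 | idle 2-3 | P4 3-11 | P3 11-17 | P5 17-23 | P1 23-29 | P2 29-32 |
Completion: P0=2  P1=29  P2=32  P3=17  P4=11  P5=23
Turnaround (C−A): P0=2  P1=21  P2=17  P3=12  P4=8  P5=16

32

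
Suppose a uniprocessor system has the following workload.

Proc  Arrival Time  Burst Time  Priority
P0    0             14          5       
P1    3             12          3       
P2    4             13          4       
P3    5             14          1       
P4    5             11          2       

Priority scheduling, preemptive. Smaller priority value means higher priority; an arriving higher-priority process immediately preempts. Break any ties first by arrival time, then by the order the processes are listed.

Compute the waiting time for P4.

Timeline: | P0 0-3 | P1 3-5 | P3 5-19 | P4 19-30 | P1 30-40 | P2 40-53 | P0 53-64 |
Completion: P0=64  P1=40  P2=53  P3=19  P4=30
Turnaround (C−A): P0=64  P1=37  P2=49  P3=14  P4=25
Waiting(P4) = turnaround − burst = 25 − 11 = 14

14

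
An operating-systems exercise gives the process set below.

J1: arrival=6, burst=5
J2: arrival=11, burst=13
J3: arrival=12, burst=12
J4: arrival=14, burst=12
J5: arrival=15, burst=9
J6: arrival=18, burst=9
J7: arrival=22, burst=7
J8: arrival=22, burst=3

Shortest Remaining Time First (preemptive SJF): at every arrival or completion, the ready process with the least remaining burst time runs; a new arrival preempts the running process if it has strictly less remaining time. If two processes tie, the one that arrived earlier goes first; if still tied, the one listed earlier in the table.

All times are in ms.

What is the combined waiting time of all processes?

Timeline: | idle 0-6 | J1 6-11 | J2 11-24 | J8 24-27 | J7 27-34 | J5 34-43 | J6 43-52 | J3 52-64 | J4 64-76 |
Completion: J1=11  J2=24  J3=64  J4=76  J5=43  J6=52  J7=34  J8=27
Waiting = turnaround − burst: J1=0, J2=0, J3=40, J4=50, J5=19, J6=25, J7=5, J8=2
Total waiting = 0 + 0 + 40 + 50 + 19 + 25 + 5 + 2 = 141

141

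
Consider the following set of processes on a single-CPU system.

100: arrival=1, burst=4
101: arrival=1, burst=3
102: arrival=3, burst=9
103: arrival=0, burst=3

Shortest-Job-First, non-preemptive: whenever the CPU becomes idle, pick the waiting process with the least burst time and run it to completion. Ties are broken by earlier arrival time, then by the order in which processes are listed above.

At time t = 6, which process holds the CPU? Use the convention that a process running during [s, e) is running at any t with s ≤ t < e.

100

Gantt: | 103 0-3 | 101 3-6 | 100 6-10 | 102 10-19 |
Completion: 100=10  101=6  102=19  103=3
Turnaround (C−A): 100=9  101=5  102=16  103=3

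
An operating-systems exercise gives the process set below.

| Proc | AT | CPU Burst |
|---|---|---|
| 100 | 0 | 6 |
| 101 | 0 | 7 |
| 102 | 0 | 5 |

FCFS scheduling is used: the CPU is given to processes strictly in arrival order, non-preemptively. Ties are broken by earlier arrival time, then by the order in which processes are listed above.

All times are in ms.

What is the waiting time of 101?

6

Gantt: | 100 0-6 | 101 6-13 | 102 13-18 |
Completion: 100=6  101=13  102=18
Waiting(101) = turnaround − burst = 13 − 7 = 6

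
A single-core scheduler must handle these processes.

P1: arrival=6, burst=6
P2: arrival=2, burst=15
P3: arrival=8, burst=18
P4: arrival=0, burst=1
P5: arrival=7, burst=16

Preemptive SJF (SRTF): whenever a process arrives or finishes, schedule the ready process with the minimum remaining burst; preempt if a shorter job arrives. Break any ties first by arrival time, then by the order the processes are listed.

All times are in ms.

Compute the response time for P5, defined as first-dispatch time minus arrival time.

Timeline: | P4 0-1 | idle 1-2 | P2 2-6 | P1 6-12 | P2 12-23 | P5 23-39 | P3 39-57 |
Completion: P1=12  P2=23  P3=57  P4=1  P5=39
Turnaround (C−A): P1=6  P2=21  P3=49  P4=1  P5=32
Response(P5) = first start − arrival = 23 − 7 = 16

16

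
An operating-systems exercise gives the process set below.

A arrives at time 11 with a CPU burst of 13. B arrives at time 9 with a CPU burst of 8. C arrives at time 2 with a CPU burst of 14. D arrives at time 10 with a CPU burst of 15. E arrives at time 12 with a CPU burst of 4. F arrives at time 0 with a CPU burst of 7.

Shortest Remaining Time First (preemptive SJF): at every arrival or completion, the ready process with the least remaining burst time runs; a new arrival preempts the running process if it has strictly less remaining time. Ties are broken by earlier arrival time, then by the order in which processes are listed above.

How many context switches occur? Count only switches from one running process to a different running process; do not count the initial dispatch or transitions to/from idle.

7

Timeline: | F 0-7 | C 7-9 | B 9-12 | E 12-16 | B 16-21 | C 21-33 | A 33-46 | D 46-61 |
Completion: A=46  B=21  C=33  D=61  E=16  F=7
Turnaround (C−A): A=35  B=12  C=31  D=51  E=4  F=7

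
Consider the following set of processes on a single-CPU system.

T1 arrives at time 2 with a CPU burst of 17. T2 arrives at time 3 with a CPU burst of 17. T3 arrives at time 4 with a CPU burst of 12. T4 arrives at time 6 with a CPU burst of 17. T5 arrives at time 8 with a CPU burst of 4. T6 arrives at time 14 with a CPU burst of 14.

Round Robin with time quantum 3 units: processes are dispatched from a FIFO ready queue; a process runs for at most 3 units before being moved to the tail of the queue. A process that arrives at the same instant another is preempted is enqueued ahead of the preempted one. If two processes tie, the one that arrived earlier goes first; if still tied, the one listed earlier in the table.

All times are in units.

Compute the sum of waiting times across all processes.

292

Gantt: | idle 0-2 | T1 2-5 | T2 5-8 | T3 8-11 | T1 11-14 | T4 14-17 | T5 17-20 | T2 20-23 | T3 23-26 | T6 26-29 | T1 29-32 | T4 32-35 | T5 35-36 | T2 36-39 | T3 39-42 | T6 42-45 | T1 45-48 | T4 48-51 | T2 51-54 | T3 54-57 | T6 57-60 | T1 60-63 | T4 63-66 | T2 66-69 | T6 69-72 | T1 72-74 | T4 74-77 | T2 77-79 | T6 79-81 | T4 81-83 |
Completion: T1=74  T2=79  T3=57  T4=83  T5=36  T6=81
Turnaround (C−A): T1=72  T2=76  T3=53  T4=77  T5=28  T6=67
Waiting = turnaround − burst: T1=55, T2=59, T3=41, T4=60, T5=24, T6=53
Total waiting = 55 + 59 + 41 + 60 + 24 + 53 = 292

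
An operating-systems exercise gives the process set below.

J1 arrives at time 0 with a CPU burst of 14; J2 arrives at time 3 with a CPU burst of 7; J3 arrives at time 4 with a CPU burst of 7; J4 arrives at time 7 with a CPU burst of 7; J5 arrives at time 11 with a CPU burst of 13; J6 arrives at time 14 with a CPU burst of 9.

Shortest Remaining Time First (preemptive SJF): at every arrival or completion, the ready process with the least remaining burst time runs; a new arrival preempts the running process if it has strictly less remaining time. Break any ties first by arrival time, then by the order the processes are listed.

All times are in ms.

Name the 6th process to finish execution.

J5

Schedule: | J1 0-3 | J2 3-10 | J3 10-17 | J4 17-24 | J6 24-33 | J1 33-44 | J5 44-57 |
Completion: J1=44  J2=10  J3=17  J4=24  J5=57  J6=33
Turnaround (C−A): J1=44  J2=7  J3=13  J4=17  J5=46  J6=19
Finish order: J2 → J3 → J4 → J6 → J1 → J5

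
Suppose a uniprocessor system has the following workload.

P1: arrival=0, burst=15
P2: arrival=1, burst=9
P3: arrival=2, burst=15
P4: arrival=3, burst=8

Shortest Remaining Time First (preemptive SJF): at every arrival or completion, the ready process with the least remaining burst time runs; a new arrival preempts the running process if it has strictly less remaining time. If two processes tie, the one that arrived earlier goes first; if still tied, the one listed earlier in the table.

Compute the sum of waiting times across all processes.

54

Gantt: | P1 0-1 | P2 1-10 | P4 10-18 | P1 18-32 | P3 32-47 |
Completion: P1=32  P2=10  P3=47  P4=18
Turnaround (C−A): P1=32  P2=9  P3=45  P4=15
Waiting = turnaround − burst: P1=17, P2=0, P3=30, P4=7
Total waiting = 17 + 0 + 30 + 7 = 54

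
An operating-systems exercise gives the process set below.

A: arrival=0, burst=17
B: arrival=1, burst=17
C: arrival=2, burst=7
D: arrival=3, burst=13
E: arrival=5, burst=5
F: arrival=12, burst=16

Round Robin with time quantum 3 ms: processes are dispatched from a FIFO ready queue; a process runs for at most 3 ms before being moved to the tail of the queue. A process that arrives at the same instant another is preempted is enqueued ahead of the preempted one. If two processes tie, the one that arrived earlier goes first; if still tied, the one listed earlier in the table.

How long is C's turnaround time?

Gantt: | A 0-3 | B 3-6 | C 6-9 | D 9-12 | A 12-15 | E 15-18 | B 18-21 | C 21-24 | F 24-27 | D 27-30 | A 30-33 | E 33-35 | B 35-38 | C 38-39 | F 39-42 | D 42-45 | A 45-48 | B 48-51 | F 51-54 | D 54-57 | A 57-60 | B 60-63 | F 63-66 | D 66-67 | A 67-69 | B 69-71 | F 71-75 |
Completion: A=69  B=71  C=39  D=67  E=35  F=75
Turnaround (C−A): A=69  B=70  C=37  D=64  E=30  F=63
Turnaround(C) = completion − arrival = 39 − 2 = 37

37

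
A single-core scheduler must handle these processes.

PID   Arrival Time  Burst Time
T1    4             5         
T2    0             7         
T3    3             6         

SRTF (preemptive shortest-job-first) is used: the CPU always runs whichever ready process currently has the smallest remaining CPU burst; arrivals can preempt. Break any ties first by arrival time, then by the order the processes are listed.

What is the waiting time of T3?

Gantt: | T2 0-7 | T1 7-12 | T3 12-18 |
Completion: T1=12  T2=7  T3=18
Waiting(T3) = turnaround − burst = 15 − 6 = 9

9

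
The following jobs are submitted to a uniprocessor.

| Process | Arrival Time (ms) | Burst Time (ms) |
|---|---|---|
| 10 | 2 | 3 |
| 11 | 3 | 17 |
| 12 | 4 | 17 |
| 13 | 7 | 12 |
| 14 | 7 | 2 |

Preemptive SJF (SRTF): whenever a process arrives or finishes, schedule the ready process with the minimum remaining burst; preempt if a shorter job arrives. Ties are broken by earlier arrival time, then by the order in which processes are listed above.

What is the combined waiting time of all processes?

50

Gantt: | idle 0-2 | 10 2-5 | 11 5-7 | 14 7-9 | 13 9-21 | 11 21-36 | 12 36-53 |
Completion: 10=5  11=36  12=53  13=21  14=9
Waiting = turnaround − burst: 10=0, 11=16, 12=32, 13=2, 14=0
Total waiting = 0 + 16 + 32 + 2 + 0 = 50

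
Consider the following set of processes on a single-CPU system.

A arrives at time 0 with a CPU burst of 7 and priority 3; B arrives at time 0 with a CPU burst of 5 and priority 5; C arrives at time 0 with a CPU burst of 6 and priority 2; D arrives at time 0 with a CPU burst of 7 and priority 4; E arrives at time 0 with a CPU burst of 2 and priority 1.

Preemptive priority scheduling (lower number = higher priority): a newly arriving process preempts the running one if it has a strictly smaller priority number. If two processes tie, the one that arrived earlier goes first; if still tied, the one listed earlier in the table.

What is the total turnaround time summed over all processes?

74

Timeline: | E 0-2 | C 2-8 | A 8-15 | D 15-22 | B 22-27 |
Completion: A=15  B=27  C=8  D=22  E=2
Turnaround = completion − arrival: A=15, B=27, C=8, D=22, E=2
Total turnaround = 15 + 27 + 8 + 22 + 2 = 74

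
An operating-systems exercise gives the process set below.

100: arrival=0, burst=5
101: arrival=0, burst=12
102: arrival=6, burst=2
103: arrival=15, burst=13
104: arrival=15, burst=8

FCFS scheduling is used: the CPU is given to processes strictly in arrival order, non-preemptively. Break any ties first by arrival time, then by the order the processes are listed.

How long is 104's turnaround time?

Gantt: | 100 0-5 | 101 5-17 | 102 17-19 | 103 19-32 | 104 32-40 |
Completion: 100=5  101=17  102=19  103=32  104=40
Turnaround(104) = completion − arrival = 40 − 15 = 25

25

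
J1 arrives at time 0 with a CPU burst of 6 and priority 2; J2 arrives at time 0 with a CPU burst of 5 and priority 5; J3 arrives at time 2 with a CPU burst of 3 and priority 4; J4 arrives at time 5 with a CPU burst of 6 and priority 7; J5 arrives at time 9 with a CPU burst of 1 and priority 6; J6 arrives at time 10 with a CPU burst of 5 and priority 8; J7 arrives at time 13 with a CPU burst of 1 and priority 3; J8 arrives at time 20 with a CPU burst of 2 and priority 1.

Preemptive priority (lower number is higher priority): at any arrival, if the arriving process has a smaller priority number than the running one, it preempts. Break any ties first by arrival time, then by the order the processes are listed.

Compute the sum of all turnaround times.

76

Schedule: | J1 0-6 | J3 6-9 | J2 9-13 | J7 13-14 | J2 14-15 | J5 15-16 | J4 16-20 | J8 20-22 | J4 22-24 | J6 24-29 |
Completion: J1=6  J2=15  J3=9  J4=24  J5=16  J6=29  J7=14  J8=22
Turnaround = completion − arrival: J1=6, J2=15, J3=7, J4=19, J5=7, J6=19, J7=1, J8=2
Total turnaround = 6 + 15 + 7 + 19 + 7 + 19 + 1 + 2 = 76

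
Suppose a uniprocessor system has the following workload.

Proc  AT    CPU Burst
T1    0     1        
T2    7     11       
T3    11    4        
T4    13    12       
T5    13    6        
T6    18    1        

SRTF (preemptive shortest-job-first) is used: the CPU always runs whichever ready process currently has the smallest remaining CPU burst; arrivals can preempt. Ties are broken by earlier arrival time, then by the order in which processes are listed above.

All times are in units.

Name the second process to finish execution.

T3

Timeline: | T1 0-1 | idle 1-7 | T2 7-11 | T3 11-15 | T5 15-18 | T6 18-19 | T5 19-22 | T2 22-29 | T4 29-41 |
Completion: T1=1  T2=29  T3=15  T4=41  T5=22  T6=19
Turnaround (C−A): T1=1  T2=22  T3=4  T4=28  T5=9  T6=1
Finish order: T1 → T3 → T6 → T5 → T2 → T4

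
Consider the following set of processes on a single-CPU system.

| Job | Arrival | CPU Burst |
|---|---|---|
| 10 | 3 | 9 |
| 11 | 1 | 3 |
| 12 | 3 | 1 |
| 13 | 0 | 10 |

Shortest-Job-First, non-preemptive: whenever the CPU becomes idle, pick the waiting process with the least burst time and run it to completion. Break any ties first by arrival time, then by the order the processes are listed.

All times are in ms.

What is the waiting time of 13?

0

Timeline: | 13 0-10 | 12 10-11 | 11 11-14 | 10 14-23 |
Completion: 10=23  11=14  12=11  13=10
Turnaround (C−A): 10=20  11=13  12=8  13=10
Waiting(13) = turnaround − burst = 10 − 10 = 0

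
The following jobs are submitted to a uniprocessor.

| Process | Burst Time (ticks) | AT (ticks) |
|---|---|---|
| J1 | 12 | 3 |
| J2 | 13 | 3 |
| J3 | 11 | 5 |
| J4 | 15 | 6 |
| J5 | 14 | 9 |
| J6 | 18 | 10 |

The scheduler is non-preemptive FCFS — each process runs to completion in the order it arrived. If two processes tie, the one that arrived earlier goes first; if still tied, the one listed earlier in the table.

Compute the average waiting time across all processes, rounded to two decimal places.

28.50

Schedule: | idle 0-3 | J1 3-15 | J2 15-28 | J3 28-39 | J4 39-54 | J5 54-68 | J6 68-86 |
Completion: J1=15  J2=28  J3=39  J4=54  J5=68  J6=86
Turnaround (C−A): J1=12  J2=25  J3=34  J4=48  J5=59  J6=76
Waiting times: J1=0, J2=12, J3=23, J4=33, J5=45, J6=58
Average waiting = (0+12+23+33+45+58) / 6 = 171/6 = 28.50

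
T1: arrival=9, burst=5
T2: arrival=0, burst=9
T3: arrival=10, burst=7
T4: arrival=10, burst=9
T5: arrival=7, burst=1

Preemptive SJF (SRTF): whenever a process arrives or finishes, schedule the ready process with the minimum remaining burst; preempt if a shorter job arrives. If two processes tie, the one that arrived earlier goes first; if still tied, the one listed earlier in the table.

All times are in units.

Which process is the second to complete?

Timeline: | T2 0-7 | T5 7-8 | T2 8-10 | T1 10-15 | T3 15-22 | T4 22-31 |
Completion: T1=15  T2=10  T3=22  T4=31  T5=8
Turnaround (C−A): T1=6  T2=10  T3=12  T4=21  T5=1
Finish order: T5 → T2 → T1 → T3 → T4

T2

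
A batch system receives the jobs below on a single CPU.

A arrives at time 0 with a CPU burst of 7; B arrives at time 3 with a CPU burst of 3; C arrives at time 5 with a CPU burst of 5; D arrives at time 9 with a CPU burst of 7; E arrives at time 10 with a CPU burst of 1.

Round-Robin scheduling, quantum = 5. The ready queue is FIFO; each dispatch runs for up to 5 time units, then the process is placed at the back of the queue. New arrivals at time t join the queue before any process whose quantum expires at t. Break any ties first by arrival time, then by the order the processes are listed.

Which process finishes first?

B

Gantt: | A 0-5 | B 5-8 | C 8-13 | A 13-15 | D 15-20 | E 20-21 | D 21-23 |
Completion: A=15  B=8  C=13  D=23  E=21
Finish order: B → C → A → E → D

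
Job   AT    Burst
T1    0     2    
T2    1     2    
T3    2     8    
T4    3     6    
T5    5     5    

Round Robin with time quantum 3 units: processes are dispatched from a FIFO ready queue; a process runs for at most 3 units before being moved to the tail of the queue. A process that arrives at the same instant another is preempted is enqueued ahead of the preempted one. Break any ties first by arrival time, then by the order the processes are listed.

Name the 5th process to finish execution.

Schedule: | T1 0-2 | T2 2-4 | T3 4-7 | T4 7-10 | T5 10-13 | T3 13-16 | T4 16-19 | T5 19-21 | T3 21-23 |
Completion: T1=2  T2=4  T3=23  T4=19  T5=21
Turnaround (C−A): T1=2  T2=3  T3=21  T4=16  T5=16
Finish order: T1 → T2 → T4 → T5 → T3

T3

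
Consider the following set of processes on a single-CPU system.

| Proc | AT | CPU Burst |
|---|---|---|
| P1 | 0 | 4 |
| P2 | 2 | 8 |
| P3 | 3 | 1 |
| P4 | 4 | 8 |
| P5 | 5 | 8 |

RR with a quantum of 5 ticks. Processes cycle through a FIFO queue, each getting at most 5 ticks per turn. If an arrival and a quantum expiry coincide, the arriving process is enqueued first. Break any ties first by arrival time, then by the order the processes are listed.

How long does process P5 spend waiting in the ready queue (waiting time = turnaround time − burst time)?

Timeline: | P1 0-4 | P2 4-9 | P3 9-10 | P4 10-15 | P5 15-20 | P2 20-23 | P4 23-26 | P5 26-29 |
Completion: P1=4  P2=23  P3=10  P4=26  P5=29
Waiting(P5) = turnaround − burst = 24 − 8 = 16

16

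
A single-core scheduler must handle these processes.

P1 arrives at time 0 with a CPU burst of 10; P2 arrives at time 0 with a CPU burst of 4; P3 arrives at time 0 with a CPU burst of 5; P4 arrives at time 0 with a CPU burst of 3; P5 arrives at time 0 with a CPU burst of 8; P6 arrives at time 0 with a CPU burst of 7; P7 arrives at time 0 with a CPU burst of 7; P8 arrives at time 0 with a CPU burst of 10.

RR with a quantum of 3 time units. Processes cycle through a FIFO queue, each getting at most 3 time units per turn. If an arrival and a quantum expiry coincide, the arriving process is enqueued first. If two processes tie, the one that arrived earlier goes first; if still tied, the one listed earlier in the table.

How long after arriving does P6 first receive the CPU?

Gantt: | P1 0-3 | P2 3-6 | P3 6-9 | P4 9-12 | P5 12-15 | P6 15-18 | P7 18-21 | P8 21-24 | P1 24-27 | P2 27-28 | P3 28-30 | P5 30-33 | P6 33-36 | P7 36-39 | P8 39-42 | P1 42-45 | P5 45-47 | P6 47-48 | P7 48-49 | P8 49-52 | P1 52-53 | P8 53-54 |
Completion: P1=53  P2=28  P3=30  P4=12  P5=47  P6=48  P7=49  P8=54
Turnaround (C−A): P1=53  P2=28  P3=30  P4=12  P5=47  P6=48  P7=49  P8=54
Response(P6) = first start − arrival = 15 − 0 = 15

15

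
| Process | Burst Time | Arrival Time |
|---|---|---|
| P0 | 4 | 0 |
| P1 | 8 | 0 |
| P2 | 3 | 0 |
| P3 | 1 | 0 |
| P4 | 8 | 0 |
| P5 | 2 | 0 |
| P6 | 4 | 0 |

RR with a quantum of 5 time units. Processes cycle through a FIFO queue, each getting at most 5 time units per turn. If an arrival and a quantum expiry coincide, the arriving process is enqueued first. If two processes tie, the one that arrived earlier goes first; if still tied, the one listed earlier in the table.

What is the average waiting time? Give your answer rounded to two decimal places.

14.29

Timeline: | P0 0-4 | P1 4-9 | P2 9-12 | P3 12-13 | P4 13-18 | P5 18-20 | P6 20-24 | P1 24-27 | P4 27-30 |
Completion: P0=4  P1=27  P2=12  P3=13  P4=30  P5=20  P6=24
Turnaround (C−A): P0=4  P1=27  P2=12  P3=13  P4=30  P5=20  P6=24
Waiting times: P0=0, P1=19, P2=9, P3=12, P4=22, P5=18, P6=20
Average waiting = (0+19+9+12+22+18+20) / 7 = 100/7 = 14.29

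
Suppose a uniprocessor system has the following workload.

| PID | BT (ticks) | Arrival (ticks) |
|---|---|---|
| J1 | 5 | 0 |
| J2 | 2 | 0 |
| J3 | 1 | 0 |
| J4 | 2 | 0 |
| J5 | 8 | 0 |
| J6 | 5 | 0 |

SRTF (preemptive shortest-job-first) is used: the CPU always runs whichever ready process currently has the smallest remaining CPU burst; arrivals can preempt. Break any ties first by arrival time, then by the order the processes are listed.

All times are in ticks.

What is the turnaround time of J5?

Schedule: | J3 0-1 | J2 1-3 | J4 3-5 | J1 5-10 | J6 10-15 | J5 15-23 |
Completion: J1=10  J2=3  J3=1  J4=5  J5=23  J6=15
Turnaround (C−A): J1=10  J2=3  J3=1  J4=5  J5=23  J6=15
Turnaround(J5) = completion − arrival = 23 − 0 = 23

23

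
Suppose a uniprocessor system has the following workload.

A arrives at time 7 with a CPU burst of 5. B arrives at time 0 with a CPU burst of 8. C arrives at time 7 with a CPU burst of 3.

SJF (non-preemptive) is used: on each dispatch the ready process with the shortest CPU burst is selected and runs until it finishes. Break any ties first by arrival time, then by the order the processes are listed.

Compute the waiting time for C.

Gantt: | B 0-8 | C 8-11 | A 11-16 |
Completion: A=16  B=8  C=11
Turnaround (C−A): A=9  B=8  C=4
Waiting(C) = turnaround − burst = 4 − 3 = 1

1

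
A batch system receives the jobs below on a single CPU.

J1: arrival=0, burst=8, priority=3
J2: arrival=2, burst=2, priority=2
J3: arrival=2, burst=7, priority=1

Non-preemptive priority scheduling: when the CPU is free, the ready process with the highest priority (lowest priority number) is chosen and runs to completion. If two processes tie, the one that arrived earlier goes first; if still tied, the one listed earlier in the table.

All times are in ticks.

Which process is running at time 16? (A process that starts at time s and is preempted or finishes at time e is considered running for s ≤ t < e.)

J2

Gantt: | J1 0-8 | J3 8-15 | J2 15-17 |
Completion: J1=8  J2=17  J3=15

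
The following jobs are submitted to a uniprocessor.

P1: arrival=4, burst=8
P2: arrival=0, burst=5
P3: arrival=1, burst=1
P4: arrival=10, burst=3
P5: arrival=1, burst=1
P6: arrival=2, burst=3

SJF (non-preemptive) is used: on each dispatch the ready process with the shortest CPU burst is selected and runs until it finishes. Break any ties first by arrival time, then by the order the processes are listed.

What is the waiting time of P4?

0

Timeline: | P2 0-5 | P3 5-6 | P5 6-7 | P6 7-10 | P4 10-13 | P1 13-21 |
Completion: P1=21  P2=5  P3=6  P4=13  P5=7  P6=10
Turnaround (C−A): P1=17  P2=5  P3=5  P4=3  P5=6  P6=8
Waiting(P4) = turnaround − burst = 3 − 3 = 0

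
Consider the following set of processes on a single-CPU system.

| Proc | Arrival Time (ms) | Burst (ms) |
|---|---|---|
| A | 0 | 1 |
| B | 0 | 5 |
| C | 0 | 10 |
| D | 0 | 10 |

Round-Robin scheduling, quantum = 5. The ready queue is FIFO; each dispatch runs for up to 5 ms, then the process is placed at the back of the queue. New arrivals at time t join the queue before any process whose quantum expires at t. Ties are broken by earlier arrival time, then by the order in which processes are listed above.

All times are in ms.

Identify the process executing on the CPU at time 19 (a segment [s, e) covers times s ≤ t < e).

Gantt: | A 0-1 | B 1-6 | C 6-11 | D 11-16 | C 16-21 | D 21-26 |
Completion: A=1  B=6  C=21  D=26

C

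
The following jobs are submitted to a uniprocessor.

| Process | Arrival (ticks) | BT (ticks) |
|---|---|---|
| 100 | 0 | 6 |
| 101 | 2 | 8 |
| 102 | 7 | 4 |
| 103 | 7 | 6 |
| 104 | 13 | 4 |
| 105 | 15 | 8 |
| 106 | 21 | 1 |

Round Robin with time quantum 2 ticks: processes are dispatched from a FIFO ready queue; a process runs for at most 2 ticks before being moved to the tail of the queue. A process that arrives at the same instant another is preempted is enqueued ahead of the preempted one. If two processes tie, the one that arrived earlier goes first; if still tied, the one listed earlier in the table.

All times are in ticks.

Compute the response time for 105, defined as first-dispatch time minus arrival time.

Gantt: | 100 0-2 | 101 2-4 | 100 4-6 | 101 6-8 | 100 8-10 | 102 10-12 | 103 12-14 | 101 14-16 | 102 16-18 | 104 18-20 | 103 20-22 | 105 22-24 | 101 24-26 | 104 26-28 | 106 28-29 | 103 29-31 | 105 31-37 |
Completion: 100=10  101=26  102=18  103=31  104=28  105=37  106=29
Turnaround (C−A): 100=10  101=24  102=11  103=24  104=15  105=22  106=8
Response(105) = first start − arrival = 22 − 15 = 7

7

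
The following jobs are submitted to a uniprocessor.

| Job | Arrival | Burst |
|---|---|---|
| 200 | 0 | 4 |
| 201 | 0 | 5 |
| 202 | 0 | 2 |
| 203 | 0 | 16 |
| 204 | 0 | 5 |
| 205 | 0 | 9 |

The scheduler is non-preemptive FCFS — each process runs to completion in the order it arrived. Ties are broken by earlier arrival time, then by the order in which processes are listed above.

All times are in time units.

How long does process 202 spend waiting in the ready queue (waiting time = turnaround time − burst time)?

Timeline: | 200 0-4 | 201 4-9 | 202 9-11 | 203 11-27 | 204 27-32 | 205 32-41 |
Completion: 200=4  201=9  202=11  203=27  204=32  205=41
Turnaround (C−A): 200=4  201=9  202=11  203=27  204=32  205=41
Waiting(202) = turnaround − burst = 11 − 2 = 9

9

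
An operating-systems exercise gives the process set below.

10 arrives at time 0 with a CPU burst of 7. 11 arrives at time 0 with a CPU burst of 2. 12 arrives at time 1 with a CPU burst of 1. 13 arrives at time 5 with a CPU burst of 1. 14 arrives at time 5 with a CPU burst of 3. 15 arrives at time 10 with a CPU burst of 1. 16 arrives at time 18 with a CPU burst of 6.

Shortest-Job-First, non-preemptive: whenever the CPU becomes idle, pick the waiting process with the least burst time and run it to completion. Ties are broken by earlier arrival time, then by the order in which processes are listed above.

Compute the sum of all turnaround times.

38

Schedule: | 11 0-2 | 12 2-3 | 10 3-10 | 13 10-11 | 15 11-12 | 14 12-15 | idle 15-18 | 16 18-24 |
Completion: 10=10  11=2  12=3  13=11  14=15  15=12  16=24
Turnaround = completion − arrival: 10=10, 11=2, 12=2, 13=6, 14=10, 15=2, 16=6
Total turnaround = 10 + 2 + 2 + 6 + 10 + 2 + 6 = 38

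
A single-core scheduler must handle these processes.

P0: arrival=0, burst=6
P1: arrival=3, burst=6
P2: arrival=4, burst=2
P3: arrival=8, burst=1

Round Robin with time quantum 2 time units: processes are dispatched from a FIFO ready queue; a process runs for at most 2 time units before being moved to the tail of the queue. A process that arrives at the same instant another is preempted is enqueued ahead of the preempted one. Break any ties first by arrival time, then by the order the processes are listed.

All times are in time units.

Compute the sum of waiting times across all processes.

16

Timeline: | P0 0-4 | P1 4-6 | P2 6-8 | P0 8-10 | P1 10-12 | P3 12-13 | P1 13-15 |
Completion: P0=10  P1=15  P2=8  P3=13
Turnaround (C−A): P0=10  P1=12  P2=4  P3=5
Waiting = turnaround − burst: P0=4, P1=6, P2=2, P3=4
Total waiting = 4 + 6 + 2 + 4 = 16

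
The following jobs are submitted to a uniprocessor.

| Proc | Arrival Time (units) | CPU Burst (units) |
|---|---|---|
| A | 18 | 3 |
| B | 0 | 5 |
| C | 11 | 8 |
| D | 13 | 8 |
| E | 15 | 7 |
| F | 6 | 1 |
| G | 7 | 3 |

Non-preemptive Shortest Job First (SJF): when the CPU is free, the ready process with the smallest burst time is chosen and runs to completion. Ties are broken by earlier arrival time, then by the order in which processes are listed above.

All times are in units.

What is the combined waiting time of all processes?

24

Schedule: | B 0-5 | idle 5-6 | F 6-7 | G 7-10 | idle 10-11 | C 11-19 | A 19-22 | E 22-29 | D 29-37 |
Completion: A=22  B=5  C=19  D=37  E=29  F=7  G=10
Waiting = turnaround − burst: A=1, B=0, C=0, D=16, E=7, F=0, G=0
Total waiting = 1 + 0 + 0 + 16 + 7 + 0 + 0 = 24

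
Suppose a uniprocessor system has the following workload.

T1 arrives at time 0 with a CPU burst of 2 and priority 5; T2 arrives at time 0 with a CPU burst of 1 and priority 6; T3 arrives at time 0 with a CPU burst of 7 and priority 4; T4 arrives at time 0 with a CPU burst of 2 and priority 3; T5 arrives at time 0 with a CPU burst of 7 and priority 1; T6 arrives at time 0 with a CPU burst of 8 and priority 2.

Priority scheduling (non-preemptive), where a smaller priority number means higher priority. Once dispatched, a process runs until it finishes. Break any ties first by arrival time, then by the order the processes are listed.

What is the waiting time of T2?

Schedule: | T5 0-7 | T6 7-15 | T4 15-17 | T3 17-24 | T1 24-26 | T2 26-27 |
Completion: T1=26  T2=27  T3=24  T4=17  T5=7  T6=15
Turnaround (C−A): T1=26  T2=27  T3=24  T4=17  T5=7  T6=15
Waiting(T2) = turnaround − burst = 27 − 1 = 26

26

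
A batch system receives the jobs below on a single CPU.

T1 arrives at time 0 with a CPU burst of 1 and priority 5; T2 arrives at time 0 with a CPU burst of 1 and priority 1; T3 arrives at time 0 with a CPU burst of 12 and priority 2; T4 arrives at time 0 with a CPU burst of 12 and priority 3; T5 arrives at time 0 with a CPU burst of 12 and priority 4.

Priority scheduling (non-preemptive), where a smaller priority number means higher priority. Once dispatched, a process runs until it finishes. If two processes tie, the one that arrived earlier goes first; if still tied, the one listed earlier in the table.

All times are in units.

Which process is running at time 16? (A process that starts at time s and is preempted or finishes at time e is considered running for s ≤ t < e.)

Schedule: | T2 0-1 | T3 1-13 | T4 13-25 | T5 25-37 | T1 37-38 |
Completion: T1=38  T2=1  T3=13  T4=25  T5=37
Turnaround (C−A): T1=38  T2=1  T3=13  T4=25  T5=37

T4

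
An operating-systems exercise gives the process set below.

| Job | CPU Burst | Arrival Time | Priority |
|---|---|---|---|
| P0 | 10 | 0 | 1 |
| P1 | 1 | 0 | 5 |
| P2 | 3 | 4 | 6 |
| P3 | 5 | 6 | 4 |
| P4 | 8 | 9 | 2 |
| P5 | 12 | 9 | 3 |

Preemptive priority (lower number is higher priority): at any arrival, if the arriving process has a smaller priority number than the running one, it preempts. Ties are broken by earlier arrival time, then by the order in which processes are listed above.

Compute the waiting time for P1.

Timeline: | P0 0-10 | P4 10-18 | P5 18-30 | P3 30-35 | P1 35-36 | P2 36-39 |
Completion: P0=10  P1=36  P2=39  P3=35  P4=18  P5=30
Turnaround (C−A): P0=10  P1=36  P2=35  P3=29  P4=9  P5=21
Waiting(P1) = turnaround − burst = 36 − 1 = 35

35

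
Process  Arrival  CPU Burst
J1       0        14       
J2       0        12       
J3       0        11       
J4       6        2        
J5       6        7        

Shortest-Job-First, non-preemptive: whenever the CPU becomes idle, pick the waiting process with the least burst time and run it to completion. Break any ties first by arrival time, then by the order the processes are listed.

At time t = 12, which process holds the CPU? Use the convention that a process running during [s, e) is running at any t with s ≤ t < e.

J4

Timeline: | J3 0-11 | J4 11-13 | J5 13-20 | J2 20-32 | J1 32-46 |
Completion: J1=46  J2=32  J3=11  J4=13  J5=20
Turnaround (C−A): J1=46  J2=32  J3=11  J4=7  J5=14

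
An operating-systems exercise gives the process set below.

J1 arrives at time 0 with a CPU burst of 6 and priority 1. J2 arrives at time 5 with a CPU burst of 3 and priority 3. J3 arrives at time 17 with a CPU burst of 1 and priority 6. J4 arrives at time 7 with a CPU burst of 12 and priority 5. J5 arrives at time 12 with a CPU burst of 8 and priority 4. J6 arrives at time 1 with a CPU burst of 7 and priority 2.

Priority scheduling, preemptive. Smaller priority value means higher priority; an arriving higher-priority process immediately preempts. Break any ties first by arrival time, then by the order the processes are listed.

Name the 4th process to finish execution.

Timeline: | J1 0-6 | J6 6-13 | J2 13-16 | J5 16-24 | J4 24-36 | J3 36-37 |
Completion: J1=6  J2=16  J3=37  J4=36  J5=24  J6=13
Finish order: J1 → J6 → J2 → J5 → J4 → J3

J5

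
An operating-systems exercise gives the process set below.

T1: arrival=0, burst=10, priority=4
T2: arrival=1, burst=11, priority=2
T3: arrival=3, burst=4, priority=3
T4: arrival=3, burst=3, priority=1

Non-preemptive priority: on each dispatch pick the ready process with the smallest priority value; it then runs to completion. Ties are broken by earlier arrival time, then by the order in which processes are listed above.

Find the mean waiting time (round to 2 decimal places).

Gantt: | T1 0-10 | T4 10-13 | T2 13-24 | T3 24-28 |
Completion: T1=10  T2=24  T3=28  T4=13
Turnaround (C−A): T1=10  T2=23  T3=25  T4=10
Waiting times: T1=0, T2=12, T3=21, T4=7
Average waiting = (0+12+21+7) / 4 = 40/4 = 10.00

10.00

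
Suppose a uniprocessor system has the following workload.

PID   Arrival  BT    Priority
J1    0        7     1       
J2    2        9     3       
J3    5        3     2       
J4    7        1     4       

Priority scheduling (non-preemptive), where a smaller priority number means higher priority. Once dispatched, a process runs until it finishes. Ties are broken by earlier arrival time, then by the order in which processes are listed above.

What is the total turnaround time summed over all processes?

42

Timeline: | J1 0-7 | J3 7-10 | J2 10-19 | J4 19-20 |
Completion: J1=7  J2=19  J3=10  J4=20
Turnaround = completion − arrival: J1=7, J2=17, J3=5, J4=13
Total turnaround = 7 + 17 + 5 + 13 = 42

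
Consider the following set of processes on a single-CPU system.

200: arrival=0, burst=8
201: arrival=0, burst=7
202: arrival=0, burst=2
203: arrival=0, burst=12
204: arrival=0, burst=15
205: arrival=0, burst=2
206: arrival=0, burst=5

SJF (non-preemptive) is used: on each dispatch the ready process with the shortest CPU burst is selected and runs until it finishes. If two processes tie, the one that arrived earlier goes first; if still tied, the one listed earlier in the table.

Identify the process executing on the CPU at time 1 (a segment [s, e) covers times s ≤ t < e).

202

Gantt: | 202 0-2 | 205 2-4 | 206 4-9 | 201 9-16 | 200 16-24 | 203 24-36 | 204 36-51 |
Completion: 200=24  201=16  202=2  203=36  204=51  205=4  206=9
Turnaround (C−A): 200=24  201=16  202=2  203=36  204=51  205=4  206=9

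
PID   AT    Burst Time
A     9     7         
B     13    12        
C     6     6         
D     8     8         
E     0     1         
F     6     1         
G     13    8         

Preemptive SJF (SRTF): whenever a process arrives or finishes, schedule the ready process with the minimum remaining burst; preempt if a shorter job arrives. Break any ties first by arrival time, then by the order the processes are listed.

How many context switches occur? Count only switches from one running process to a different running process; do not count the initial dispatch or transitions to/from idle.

Gantt: | E 0-1 | idle 1-6 | F 6-7 | C 7-13 | A 13-20 | D 20-28 | G 28-36 | B 36-48 |
Completion: A=20  B=48  C=13  D=28  E=1  F=7  G=36
Turnaround (C−A): A=11  B=35  C=7  D=20  E=1  F=1  G=23

5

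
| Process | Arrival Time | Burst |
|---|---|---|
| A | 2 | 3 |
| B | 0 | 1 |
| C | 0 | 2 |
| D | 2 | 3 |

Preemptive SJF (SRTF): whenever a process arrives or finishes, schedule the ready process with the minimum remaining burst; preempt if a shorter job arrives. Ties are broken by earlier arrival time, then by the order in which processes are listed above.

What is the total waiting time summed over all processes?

Schedule: | B 0-1 | C 1-3 | A 3-6 | D 6-9 |
Completion: A=6  B=1  C=3  D=9
Waiting = turnaround − burst: A=1, B=0, C=1, D=4
Total waiting = 1 + 0 + 1 + 4 = 6

6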